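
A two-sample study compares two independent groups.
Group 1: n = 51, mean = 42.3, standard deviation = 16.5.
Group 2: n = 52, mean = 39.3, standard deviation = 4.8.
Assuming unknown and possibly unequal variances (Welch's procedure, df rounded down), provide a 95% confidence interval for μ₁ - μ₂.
(-1.81, 7.81)

Difference: x̄₁ - x̄₂ = 3.00
SE = √(s₁²/n₁ + s₂²/n₂) = √(16.5²/51 + 4.8²/52) = 2.4044
df = 58.25 → 58 (Welch–Satterthwaite, rounded down)
t* = 2.002

CI: 3.00 ± 2.002 · 2.4044 = 3.00 ± 4.81 = (-1.81, 7.81)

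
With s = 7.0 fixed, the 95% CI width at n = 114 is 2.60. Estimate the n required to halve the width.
n ≈ 456

CI width ∝ 1/√n
To reduce width by factor 2, need √n to grow by 2 → need 2² = 4 times as many samples.

Current: n = 114, width = 2.60
New: n = 456, width ≈ 1.29

Width reduced by factor of 2.60/1.29 = 2.02.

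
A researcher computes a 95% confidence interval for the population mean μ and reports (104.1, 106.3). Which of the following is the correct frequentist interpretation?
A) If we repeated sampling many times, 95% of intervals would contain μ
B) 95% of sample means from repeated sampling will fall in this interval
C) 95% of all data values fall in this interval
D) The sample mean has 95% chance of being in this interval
A

A) Correct — this is the frequentist long-run coverage interpretation.
B) Wrong — coverage applies to intervals containing μ, not to future x̄ values.
C) Wrong — a CI is about the parameter μ, not individual data values.
D) Wrong — x̄ is observed and sits in the interval by construction.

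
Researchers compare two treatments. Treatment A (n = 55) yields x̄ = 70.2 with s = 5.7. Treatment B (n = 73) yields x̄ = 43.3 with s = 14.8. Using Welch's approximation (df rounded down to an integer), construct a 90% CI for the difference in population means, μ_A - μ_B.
(23.75, 30.05)

Difference: x̄₁ - x̄₂ = 26.90
SE = √(s₁²/n₁ + s₂²/n₂) = √(5.7²/55 + 14.8²/73) = 1.8951
df = 98.07 → 98 (Welch–Satterthwaite, rounded down)
t* = 1.661

CI: 26.90 ± 1.661 · 1.8951 = 26.90 ± 3.15 = (23.75, 30.05)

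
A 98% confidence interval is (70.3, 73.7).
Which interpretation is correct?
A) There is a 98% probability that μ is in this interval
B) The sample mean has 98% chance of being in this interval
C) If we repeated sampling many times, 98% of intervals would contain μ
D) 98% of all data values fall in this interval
C

A) Wrong — μ is fixed; the randomness lives in the interval, not in μ.
B) Wrong — x̄ is observed and sits in the interval by construction.
C) Correct — this is the frequentist long-run coverage interpretation.
D) Wrong — a CI is about the parameter μ, not individual data values.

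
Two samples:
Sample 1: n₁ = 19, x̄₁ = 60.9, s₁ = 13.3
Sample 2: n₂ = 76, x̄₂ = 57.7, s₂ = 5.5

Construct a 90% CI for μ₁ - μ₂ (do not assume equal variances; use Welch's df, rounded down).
(-2.19, 8.59)

Difference: x̄₁ - x̄₂ = 3.20
SE = √(s₁²/n₁ + s₂²/n₂) = √(13.3²/19 + 5.5²/76) = 3.1158
df = 19.56 → 19 (Welch–Satterthwaite, rounded down)
t* = 1.729

CI: 3.20 ± 1.729 · 3.1158 = 3.20 ± 5.39 = (-2.19, 8.59)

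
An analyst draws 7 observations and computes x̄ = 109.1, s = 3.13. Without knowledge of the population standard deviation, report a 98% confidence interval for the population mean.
(105.38, 112.82)

t-interval (σ unknown):
df = n - 1 = 6
t* = 3.143 for 98% confidence

Margin of error = t* · s/√n = 3.143 · 3.13/√7 = 3.72

CI: (105.38, 112.82)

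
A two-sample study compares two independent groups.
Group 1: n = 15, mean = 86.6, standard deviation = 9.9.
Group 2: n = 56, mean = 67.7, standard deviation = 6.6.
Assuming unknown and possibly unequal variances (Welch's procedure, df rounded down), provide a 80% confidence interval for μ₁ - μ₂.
(15.30, 22.50)

Difference: x̄₁ - x̄₂ = 18.90
SE = √(s₁²/n₁ + s₂²/n₂) = √(9.9²/15 + 6.6²/56) = 2.7040
df = 17.47 → 17 (Welch–Satterthwaite, rounded down)
t* = 1.333

CI: 18.90 ± 1.333 · 2.7040 = 18.90 ± 3.60 = (15.30, 22.50)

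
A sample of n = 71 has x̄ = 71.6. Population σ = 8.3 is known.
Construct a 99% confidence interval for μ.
(69.06, 74.14)

z-interval (σ known):
z* = 2.576 for 99% confidence

Margin of error = z* · σ/√n = 2.576 · 8.3/√71 = 2.54

CI: (71.6 - 2.54, 71.6 + 2.54) = (69.06, 74.14)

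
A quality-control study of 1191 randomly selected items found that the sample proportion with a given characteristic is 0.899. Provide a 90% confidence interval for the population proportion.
(0.885, 0.913)

Proportion CI:
SE = √(p̂(1-p̂)/n) = √(0.899 · 0.101 / 1191) = 0.00873

z* = 1.645
Margin = z* · SE = 1.645 · 0.00873 = 0.0144

CI: 0.899 ± 0.0144 = (0.885, 0.913)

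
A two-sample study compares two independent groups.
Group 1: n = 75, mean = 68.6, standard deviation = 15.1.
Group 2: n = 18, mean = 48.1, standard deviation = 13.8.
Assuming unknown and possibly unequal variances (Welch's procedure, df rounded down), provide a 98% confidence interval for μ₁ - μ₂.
(11.37, 29.63)

Difference: x̄₁ - x̄₂ = 20.50
SE = √(s₁²/n₁ + s₂²/n₂) = √(15.1²/75 + 13.8²/18) = 3.6905
df = 27.65 → 27 (Welch–Satterthwaite, rounded down)
t* = 2.473

CI: 20.50 ± 2.473 · 3.6905 = 20.50 ± 9.13 = (11.37, 29.63)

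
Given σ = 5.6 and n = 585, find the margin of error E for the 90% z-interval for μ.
Margin of error = 0.38

Margin of error = z* · σ/√n
= 1.645 · 5.6/√585
= 1.645 · 5.6/24.1868
= 0.38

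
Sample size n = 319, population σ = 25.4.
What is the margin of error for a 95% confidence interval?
Margin of error = 2.79

Margin of error = z* · σ/√n
= 1.960 · 25.4/√319
= 1.960 · 25.4/17.8606
= 2.79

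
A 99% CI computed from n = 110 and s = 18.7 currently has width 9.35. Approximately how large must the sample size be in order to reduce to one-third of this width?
n ≈ 990

CI width ∝ 1/√n
To reduce width by factor 3, need √n to grow by 3 → need 3² = 9 times as many samples.

Current: n = 110, width = 9.35
New: n = 990, width ≈ 3.07

Width reduced by factor of 9.35/3.07 = 3.05.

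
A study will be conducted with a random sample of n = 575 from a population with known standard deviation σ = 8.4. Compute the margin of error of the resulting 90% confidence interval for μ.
Margin of error = 0.58

Margin of error = z* · σ/√n
= 1.645 · 8.4/√575
= 1.645 · 8.4/23.9792
= 0.58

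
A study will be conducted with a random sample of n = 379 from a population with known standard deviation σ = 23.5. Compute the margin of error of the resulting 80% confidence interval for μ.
Margin of error = 1.55

Margin of error = z* · σ/√n
= 1.282 · 23.5/√379
= 1.282 · 23.5/19.4679
= 1.55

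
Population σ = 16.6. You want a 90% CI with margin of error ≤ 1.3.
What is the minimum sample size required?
n ≥ 442

For margin E ≤ 1.3:
n ≥ (z* · σ / E)²
n ≥ (1.645 · 16.6 / 1.3)²
n ≥ 441.23

Minimum n = 442 (rounding up)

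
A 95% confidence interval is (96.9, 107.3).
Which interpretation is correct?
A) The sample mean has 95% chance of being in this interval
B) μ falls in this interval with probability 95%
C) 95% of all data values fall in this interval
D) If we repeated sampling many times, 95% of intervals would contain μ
D

A) Wrong — x̄ is observed and sits in the interval by construction.
B) Wrong — μ is fixed; the randomness lives in the interval, not in μ.
C) Wrong — a CI is about the parameter μ, not individual data values.
D) Correct — this is the frequentist long-run coverage interpretation.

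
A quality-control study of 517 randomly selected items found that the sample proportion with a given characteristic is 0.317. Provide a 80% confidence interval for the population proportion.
(0.291, 0.343)

Proportion CI:
SE = √(p̂(1-p̂)/n) = √(0.317 · 0.683 / 517) = 0.02046

z* = 1.282
Margin = z* · SE = 1.282 · 0.02046 = 0.0262

CI: 0.317 ± 0.0262 = (0.291, 0.343)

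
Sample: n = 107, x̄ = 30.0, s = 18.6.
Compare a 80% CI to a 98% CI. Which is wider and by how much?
98% CI is wider by 3.85

df = 106
80% CI: t* = 1.290, (27.68, 32.32), width = 2 · t* · s/√n = 4.64
98% CI: t* = 2.362, (25.75, 34.25), width = 2 · t* · s/√n = 8.49

The 98% CI is wider by 8.49 - 4.64 = 3.85.
Higher confidence requires a wider interval.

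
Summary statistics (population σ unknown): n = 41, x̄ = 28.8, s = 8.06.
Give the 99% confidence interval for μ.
(25.40, 32.20)

t-interval (σ unknown):
df = n - 1 = 40
t* = 2.704 for 99% confidence

Margin of error = t* · s/√n = 2.704 · 8.06/√41 = 3.40

CI: (25.40, 32.20)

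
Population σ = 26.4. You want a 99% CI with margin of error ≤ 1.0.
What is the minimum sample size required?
n ≥ 4625

For margin E ≤ 1.0:
n ≥ (z* · σ / E)²
n ≥ (2.576 · 26.4 / 1.0)²
n ≥ 4624.87

Minimum n = 4625 (rounding up)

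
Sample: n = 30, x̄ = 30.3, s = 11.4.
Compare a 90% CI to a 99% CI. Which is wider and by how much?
99% CI is wider by 4.40

df = 29
90% CI: t* = 1.699, (26.76, 33.84), width = 2 · t* · s/√n = 7.07
99% CI: t* = 2.756, (24.56, 36.04), width = 2 · t* · s/√n = 11.47

The 99% CI is wider by 11.47 - 7.07 = 4.40.
Higher confidence requires a wider interval.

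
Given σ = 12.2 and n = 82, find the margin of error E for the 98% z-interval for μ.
Margin of error = 3.13

Margin of error = z* · σ/√n
= 2.326 · 12.2/√82
= 2.326 · 12.2/9.0554
= 3.13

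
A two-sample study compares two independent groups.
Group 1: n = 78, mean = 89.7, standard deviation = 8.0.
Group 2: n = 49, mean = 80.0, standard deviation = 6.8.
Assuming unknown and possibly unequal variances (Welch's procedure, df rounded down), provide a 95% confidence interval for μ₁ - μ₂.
(7.07, 12.33)

Difference: x̄₁ - x̄₂ = 9.70
SE = √(s₁²/n₁ + s₂²/n₂) = √(8.0²/78 + 6.8²/49) = 1.3282
df = 114.02 → 114 (Welch–Satterthwaite, rounded down)
t* = 1.981

CI: 9.70 ± 1.981 · 1.3282 = 9.70 ± 2.63 = (7.07, 12.33)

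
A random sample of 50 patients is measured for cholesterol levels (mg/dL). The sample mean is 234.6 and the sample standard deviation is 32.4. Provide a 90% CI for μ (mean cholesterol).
(226.92, 242.28)

t-interval (σ unknown):
df = n - 1 = 49
t* = 1.677 for 90% confidence

Margin of error = t* · s/√n = 1.677 · 32.4/√50 = 7.68

CI: (226.92, 242.28)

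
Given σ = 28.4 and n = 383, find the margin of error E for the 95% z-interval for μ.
Margin of error = 2.84

Margin of error = z* · σ/√n
= 1.960 · 28.4/√383
= 1.960 · 28.4/19.5704
= 2.84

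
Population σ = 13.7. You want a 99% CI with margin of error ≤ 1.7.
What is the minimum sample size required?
n ≥ 431

For margin E ≤ 1.7:
n ≥ (z* · σ / E)²
n ≥ (2.576 · 13.7 / 1.7)²
n ≥ 430.96

Minimum n = 431 (rounding up)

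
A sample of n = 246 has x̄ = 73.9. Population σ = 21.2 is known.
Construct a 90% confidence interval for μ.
(71.68, 76.12)

z-interval (σ known):
z* = 1.645 for 90% confidence

Margin of error = z* · σ/√n = 1.645 · 21.2/√246 = 2.22

CI: (73.9 - 2.22, 73.9 + 2.22) = (71.68, 76.12)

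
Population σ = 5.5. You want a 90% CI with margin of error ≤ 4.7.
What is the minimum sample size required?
n ≥ 4

For margin E ≤ 4.7:
n ≥ (z* · σ / E)²
n ≥ (1.645 · 5.5 / 4.7)²
n ≥ 3.71

Minimum n = 4 (rounding up)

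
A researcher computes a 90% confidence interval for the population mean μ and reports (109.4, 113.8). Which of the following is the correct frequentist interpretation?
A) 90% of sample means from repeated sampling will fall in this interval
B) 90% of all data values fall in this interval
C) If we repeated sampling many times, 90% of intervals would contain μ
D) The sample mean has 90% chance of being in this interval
C

A) Wrong — coverage applies to intervals containing μ, not to future x̄ values.
B) Wrong — a CI is about the parameter μ, not individual data values.
C) Correct — this is the frequentist long-run coverage interpretation.
D) Wrong — x̄ is observed and sits in the interval by construction.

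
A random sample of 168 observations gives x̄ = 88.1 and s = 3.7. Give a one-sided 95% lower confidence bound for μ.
μ ≥ 87.63

Lower bound (one-sided):
t* = 1.654 (one-sided for 95%)
Lower bound = x̄ - t* · s/√n = 88.1 - 1.654 · 3.7/√168 = 87.63

We are 95% confident that μ ≥ 87.63.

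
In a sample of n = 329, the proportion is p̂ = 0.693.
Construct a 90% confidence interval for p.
(0.651, 0.735)

Proportion CI:
SE = √(p̂(1-p̂)/n) = √(0.693 · 0.307 / 329) = 0.02543

z* = 1.645
Margin = z* · SE = 1.645 · 0.02543 = 0.0418

CI: 0.693 ± 0.0418 = (0.651, 0.735)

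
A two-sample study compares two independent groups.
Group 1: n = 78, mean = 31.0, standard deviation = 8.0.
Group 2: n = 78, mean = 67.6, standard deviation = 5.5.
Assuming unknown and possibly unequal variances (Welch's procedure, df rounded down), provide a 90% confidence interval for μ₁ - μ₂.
(-38.42, -34.78)

Difference: x̄₁ - x̄₂ = -36.60
SE = √(s₁²/n₁ + s₂²/n₂) = √(8.0²/78 + 5.5²/78) = 1.0992
df = 136.50 → 136 (Welch–Satterthwaite, rounded down)
t* = 1.656

CI: -36.60 ± 1.656 · 1.0992 = -36.60 ± 1.82 = (-38.42, -34.78)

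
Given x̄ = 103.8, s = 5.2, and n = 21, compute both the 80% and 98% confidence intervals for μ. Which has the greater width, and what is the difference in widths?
98% CI is wider by 2.73

df = 20
80% CI: t* = 1.325, (102.30, 105.30), width = 2 · t* · s/√n = 3.01
98% CI: t* = 2.528, (100.93, 106.67), width = 2 · t* · s/√n = 5.74

The 98% CI is wider by 5.74 - 3.01 = 2.73.
Higher confidence requires a wider interval.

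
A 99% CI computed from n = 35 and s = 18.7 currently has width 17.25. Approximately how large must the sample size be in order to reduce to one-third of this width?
n ≈ 315

CI width ∝ 1/√n
To reduce width by factor 3, need √n to grow by 3 → need 3² = 9 times as many samples.

Current: n = 35, width = 17.25
New: n = 315, width ≈ 5.46

Width reduced by factor of 17.25/5.46 = 3.16.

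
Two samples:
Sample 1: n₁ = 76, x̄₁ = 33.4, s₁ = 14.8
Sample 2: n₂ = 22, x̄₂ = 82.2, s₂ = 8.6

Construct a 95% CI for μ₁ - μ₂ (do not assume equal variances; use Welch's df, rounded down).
(-53.80, -43.80)

Difference: x̄₁ - x̄₂ = -48.80
SE = √(s₁²/n₁ + s₂²/n₂) = √(14.8²/76 + 8.6²/22) = 2.4988
df = 60.08 → 60 (Welch–Satterthwaite, rounded down)
t* = 2.000

CI: -48.80 ± 2.000 · 2.4988 = -48.80 ± 5.00 = (-53.80, -43.80)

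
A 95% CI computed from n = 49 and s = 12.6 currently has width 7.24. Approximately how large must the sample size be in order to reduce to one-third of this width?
n ≈ 441

CI width ∝ 1/√n
To reduce width by factor 3, need √n to grow by 3 → need 3² = 9 times as many samples.

Current: n = 49, width = 7.24
New: n = 441, width ≈ 2.36

Width reduced by factor of 7.24/2.36 = 3.07.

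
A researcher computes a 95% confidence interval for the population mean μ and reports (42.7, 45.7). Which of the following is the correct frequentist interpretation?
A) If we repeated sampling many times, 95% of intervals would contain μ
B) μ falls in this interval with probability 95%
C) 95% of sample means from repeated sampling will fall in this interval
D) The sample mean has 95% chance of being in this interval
A

A) Correct — this is the frequentist long-run coverage interpretation.
B) Wrong — μ is fixed; the randomness lives in the interval, not in μ.
C) Wrong — coverage applies to intervals containing μ, not to future x̄ values.
D) Wrong — x̄ is observed and sits in the interval by construction.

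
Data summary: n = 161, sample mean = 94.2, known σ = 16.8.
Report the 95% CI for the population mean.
(91.60, 96.80)

z-interval (σ known):
z* = 1.960 for 95% confidence

Margin of error = z* · σ/√n = 1.960 · 16.8/√161 = 2.60

CI: (94.2 - 2.60, 94.2 + 2.60) = (91.60, 96.80)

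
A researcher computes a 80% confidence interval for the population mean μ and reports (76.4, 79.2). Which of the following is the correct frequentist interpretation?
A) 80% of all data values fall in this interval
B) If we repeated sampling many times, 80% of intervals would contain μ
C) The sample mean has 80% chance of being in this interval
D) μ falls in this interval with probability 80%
B

A) Wrong — a CI is about the parameter μ, not individual data values.
B) Correct — this is the frequentist long-run coverage interpretation.
C) Wrong — x̄ is observed and sits in the interval by construction.
D) Wrong — μ is fixed; the randomness lives in the interval, not in μ.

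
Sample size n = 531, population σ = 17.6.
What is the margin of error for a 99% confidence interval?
Margin of error = 1.97

Margin of error = z* · σ/√n
= 2.576 · 17.6/√531
= 2.576 · 17.6/23.0434
= 1.97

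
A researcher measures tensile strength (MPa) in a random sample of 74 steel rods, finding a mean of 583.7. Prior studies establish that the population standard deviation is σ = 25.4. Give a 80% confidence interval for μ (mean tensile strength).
(579.91, 587.49)

z-interval (σ known):
z* = 1.282 for 80% confidence

Margin of error = z* · σ/√n = 1.282 · 25.4/√74 = 3.79

CI: (583.7 - 3.79, 583.7 + 3.79) = (579.91, 587.49)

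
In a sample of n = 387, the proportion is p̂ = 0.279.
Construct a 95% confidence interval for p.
(0.234, 0.324)

Proportion CI:
SE = √(p̂(1-p̂)/n) = √(0.279 · 0.721 / 387) = 0.02280

z* = 1.960
Margin = z* · SE = 1.960 · 0.02280 = 0.0447

CI: 0.279 ± 0.0447 = (0.234, 0.324)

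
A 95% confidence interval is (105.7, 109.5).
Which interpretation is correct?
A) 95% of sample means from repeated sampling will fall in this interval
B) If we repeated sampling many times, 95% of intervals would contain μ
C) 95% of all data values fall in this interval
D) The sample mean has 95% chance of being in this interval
B

A) Wrong — coverage applies to intervals containing μ, not to future x̄ values.
B) Correct — this is the frequentist long-run coverage interpretation.
C) Wrong — a CI is about the parameter μ, not individual data values.
D) Wrong — x̄ is observed and sits in the interval by construction.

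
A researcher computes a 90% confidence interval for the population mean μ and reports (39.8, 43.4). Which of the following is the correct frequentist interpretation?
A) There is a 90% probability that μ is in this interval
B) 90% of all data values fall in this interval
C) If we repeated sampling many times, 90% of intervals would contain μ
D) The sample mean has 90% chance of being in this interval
C

A) Wrong — μ is fixed; the randomness lives in the interval, not in μ.
B) Wrong — a CI is about the parameter μ, not individual data values.
C) Correct — this is the frequentist long-run coverage interpretation.
D) Wrong — x̄ is observed and sits in the interval by construction.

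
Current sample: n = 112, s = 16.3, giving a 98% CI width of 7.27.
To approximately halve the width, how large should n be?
n ≈ 448

CI width ∝ 1/√n
To reduce width by factor 2, need √n to grow by 2 → need 2² = 4 times as many samples.

Current: n = 112, width = 7.27
New: n = 448, width ≈ 3.60

Width reduced by factor of 7.27/3.60 = 2.02.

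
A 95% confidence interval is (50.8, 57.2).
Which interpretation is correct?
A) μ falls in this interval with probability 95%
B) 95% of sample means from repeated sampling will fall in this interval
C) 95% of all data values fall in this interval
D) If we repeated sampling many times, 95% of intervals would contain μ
D

A) Wrong — μ is fixed; the randomness lives in the interval, not in μ.
B) Wrong — coverage applies to intervals containing μ, not to future x̄ values.
C) Wrong — a CI is about the parameter μ, not individual data values.
D) Correct — this is the frequentist long-run coverage interpretation.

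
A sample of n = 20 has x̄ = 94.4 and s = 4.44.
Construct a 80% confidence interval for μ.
(93.08, 95.72)

t-interval (σ unknown):
df = n - 1 = 19
t* = 1.328 for 80% confidence

Margin of error = t* · s/√n = 1.328 · 4.44/√20 = 1.32

CI: (93.08, 95.72)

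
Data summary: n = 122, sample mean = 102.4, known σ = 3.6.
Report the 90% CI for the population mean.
(101.86, 102.94)

z-interval (σ known):
z* = 1.645 for 90% confidence

Margin of error = z* · σ/√n = 1.645 · 3.6/√122 = 0.54

CI: (102.4 - 0.54, 102.4 + 0.54) = (101.86, 102.94)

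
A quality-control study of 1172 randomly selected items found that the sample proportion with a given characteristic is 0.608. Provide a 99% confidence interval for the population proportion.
(0.571, 0.645)

Proportion CI:
SE = √(p̂(1-p̂)/n) = √(0.608 · 0.392 / 1172) = 0.01426

z* = 2.576
Margin = z* · SE = 2.576 · 0.01426 = 0.0367

CI: 0.608 ± 0.0367 = (0.571, 0.645)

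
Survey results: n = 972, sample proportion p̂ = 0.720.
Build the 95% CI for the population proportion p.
(0.692, 0.748)

Proportion CI:
SE = √(p̂(1-p̂)/n) = √(0.720 · 0.280 / 972) = 0.01440

z* = 1.960
Margin = z* · SE = 1.960 · 0.01440 = 0.0282

CI: 0.720 ± 0.0282 = (0.692, 0.748)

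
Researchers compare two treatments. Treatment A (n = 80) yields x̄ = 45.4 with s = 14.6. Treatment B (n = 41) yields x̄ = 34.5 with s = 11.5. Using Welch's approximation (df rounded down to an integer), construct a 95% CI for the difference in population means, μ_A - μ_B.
(6.08, 15.72)

Difference: x̄₁ - x̄₂ = 10.90
SE = √(s₁²/n₁ + s₂²/n₂) = √(14.6²/80 + 11.5²/41) = 2.4270
df = 99.13 → 99 (Welch–Satterthwaite, rounded down)
t* = 1.984

CI: 10.90 ± 1.984 · 2.4270 = 10.90 ± 4.82 = (6.08, 15.72)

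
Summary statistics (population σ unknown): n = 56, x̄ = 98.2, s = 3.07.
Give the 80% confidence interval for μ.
(97.67, 98.73)

t-interval (σ unknown):
df = n - 1 = 55
t* = 1.297 for 80% confidence

Margin of error = t* · s/√n = 1.297 · 3.07/√56 = 0.53

CI: (97.67, 98.73)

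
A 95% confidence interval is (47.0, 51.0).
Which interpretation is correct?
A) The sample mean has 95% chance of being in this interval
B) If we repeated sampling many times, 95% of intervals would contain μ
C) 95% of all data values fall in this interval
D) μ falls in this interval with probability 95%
B

A) Wrong — x̄ is observed and sits in the interval by construction.
B) Correct — this is the frequentist long-run coverage interpretation.
C) Wrong — a CI is about the parameter μ, not individual data values.
D) Wrong — μ is fixed; the randomness lives in the interval, not in μ.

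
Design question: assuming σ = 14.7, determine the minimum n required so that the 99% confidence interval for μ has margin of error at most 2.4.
n ≥ 249

For margin E ≤ 2.4:
n ≥ (z* · σ / E)²
n ≥ (2.576 · 14.7 / 2.4)²
n ≥ 248.95

Minimum n = 249 (rounding up)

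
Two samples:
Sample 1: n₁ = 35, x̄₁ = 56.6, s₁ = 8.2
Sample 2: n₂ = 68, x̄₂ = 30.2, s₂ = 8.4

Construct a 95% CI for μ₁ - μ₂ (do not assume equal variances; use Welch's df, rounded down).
(22.97, 29.83)

Difference: x̄₁ - x̄₂ = 26.40
SE = √(s₁²/n₁ + s₂²/n₂) = √(8.2²/35 + 8.4²/68) = 1.7201
df = 70.25 → 70 (Welch–Satterthwaite, rounded down)
t* = 1.994

CI: 26.40 ± 1.994 · 1.7201 = 26.40 ± 3.43 = (22.97, 29.83)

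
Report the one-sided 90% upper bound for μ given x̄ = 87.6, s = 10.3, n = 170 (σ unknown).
μ ≤ 88.62

Upper bound (one-sided):
t* = 1.287 (one-sided for 90%)
Upper bound = x̄ + t* · s/√n = 87.6 + 1.287 · 10.3/√170 = 88.62

We are 90% confident that μ ≤ 88.62.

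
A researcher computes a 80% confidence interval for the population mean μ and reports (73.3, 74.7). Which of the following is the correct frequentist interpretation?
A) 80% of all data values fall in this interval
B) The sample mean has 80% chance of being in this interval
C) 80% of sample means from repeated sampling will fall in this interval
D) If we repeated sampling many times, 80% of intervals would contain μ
D

A) Wrong — a CI is about the parameter μ, not individual data values.
B) Wrong — x̄ is observed and sits in the interval by construction.
C) Wrong — coverage applies to intervals containing μ, not to future x̄ values.
D) Correct — this is the frequentist long-run coverage interpretation.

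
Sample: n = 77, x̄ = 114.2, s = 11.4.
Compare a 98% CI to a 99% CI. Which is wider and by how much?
99% CI is wider by 0.69

df = 76
98% CI: t* = 2.376, (111.11, 117.29), width = 2 · t* · s/√n = 6.17
99% CI: t* = 2.642, (110.77, 117.63), width = 2 · t* · s/√n = 6.86

The 99% CI is wider by 6.86 - 6.17 = 0.69.
Higher confidence requires a wider interval.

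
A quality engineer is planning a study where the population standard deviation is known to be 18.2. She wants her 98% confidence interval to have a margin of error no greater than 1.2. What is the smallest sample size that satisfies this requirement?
n ≥ 1245

For margin E ≤ 1.2:
n ≥ (z* · σ / E)²
n ≥ (2.326 · 18.2 / 1.2)²
n ≥ 1244.51

Minimum n = 1245 (rounding up)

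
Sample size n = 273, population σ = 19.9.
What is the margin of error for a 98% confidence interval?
Margin of error = 2.80

Margin of error = z* · σ/√n
= 2.326 · 19.9/√273
= 2.326 · 19.9/16.5227
= 2.80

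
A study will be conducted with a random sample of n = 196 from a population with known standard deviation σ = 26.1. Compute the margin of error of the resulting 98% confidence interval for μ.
Margin of error = 4.34

Margin of error = z* · σ/√n
= 2.326 · 26.1/√196
= 2.326 · 26.1/14.0000
= 4.34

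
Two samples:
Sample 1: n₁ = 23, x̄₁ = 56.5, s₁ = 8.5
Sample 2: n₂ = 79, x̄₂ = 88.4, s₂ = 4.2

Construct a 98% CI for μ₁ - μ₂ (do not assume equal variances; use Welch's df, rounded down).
(-36.46, -27.34)

Difference: x̄₁ - x̄₂ = -31.90
SE = √(s₁²/n₁ + s₂²/n₂) = √(8.5²/23 + 4.2²/79) = 1.8343
df = 25.20 → 25 (Welch–Satterthwaite, rounded down)
t* = 2.485

CI: -31.90 ± 2.485 · 1.8343 = -31.90 ± 4.56 = (-36.46, -27.34)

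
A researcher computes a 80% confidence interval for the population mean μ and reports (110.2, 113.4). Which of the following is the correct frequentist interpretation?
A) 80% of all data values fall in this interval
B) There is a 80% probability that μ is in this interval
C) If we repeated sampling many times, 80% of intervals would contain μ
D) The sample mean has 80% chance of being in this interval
C

A) Wrong — a CI is about the parameter μ, not individual data values.
B) Wrong — μ is fixed; the randomness lives in the interval, not in μ.
C) Correct — this is the frequentist long-run coverage interpretation.
D) Wrong — x̄ is observed and sits in the interval by construction.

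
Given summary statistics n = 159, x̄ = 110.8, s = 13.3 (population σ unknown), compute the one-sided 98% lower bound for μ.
μ ≥ 108.62

Lower bound (one-sided):
t* = 2.071 (one-sided for 98%)
Lower bound = x̄ - t* · s/√n = 110.8 - 2.071 · 13.3/√159 = 108.62

We are 98% confident that μ ≥ 108.62.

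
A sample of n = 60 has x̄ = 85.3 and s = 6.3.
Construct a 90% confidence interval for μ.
(83.94, 86.66)

t-interval (σ unknown):
df = n - 1 = 59
t* = 1.671 for 90% confidence

Margin of error = t* · s/√n = 1.671 · 6.3/√60 = 1.36

CI: (83.94, 86.66)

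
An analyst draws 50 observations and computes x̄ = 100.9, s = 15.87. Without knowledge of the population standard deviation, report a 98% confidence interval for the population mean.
(95.50, 106.30)

t-interval (σ unknown):
df = n - 1 = 49
t* = 2.405 for 98% confidence

Margin of error = t* · s/√n = 2.405 · 15.87/√50 = 5.40

CI: (95.50, 106.30)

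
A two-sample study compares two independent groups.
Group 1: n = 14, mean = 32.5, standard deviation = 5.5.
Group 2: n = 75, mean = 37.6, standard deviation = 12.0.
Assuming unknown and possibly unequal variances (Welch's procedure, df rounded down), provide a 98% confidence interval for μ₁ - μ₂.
(-9.99, -0.21)

Difference: x̄₁ - x̄₂ = -5.10
SE = √(s₁²/n₁ + s₂²/n₂) = √(5.5²/14 + 12.0²/75) = 2.0201
df = 40.72 → 40 (Welch–Satterthwaite, rounded down)
t* = 2.423

CI: -5.10 ± 2.423 · 2.0201 = -5.10 ± 4.89 = (-9.99, -0.21)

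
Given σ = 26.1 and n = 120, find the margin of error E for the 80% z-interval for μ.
Margin of error = 3.05

Margin of error = z* · σ/√n
= 1.282 · 26.1/√120
= 1.282 · 26.1/10.9545
= 3.05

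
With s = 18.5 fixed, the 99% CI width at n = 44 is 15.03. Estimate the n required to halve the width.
n ≈ 176

CI width ∝ 1/√n
To reduce width by factor 2, need √n to grow by 2 → need 2² = 4 times as many samples.

Current: n = 44, width = 15.03
New: n = 176, width ≈ 7.26

Width reduced by factor of 15.03/7.26 = 2.07.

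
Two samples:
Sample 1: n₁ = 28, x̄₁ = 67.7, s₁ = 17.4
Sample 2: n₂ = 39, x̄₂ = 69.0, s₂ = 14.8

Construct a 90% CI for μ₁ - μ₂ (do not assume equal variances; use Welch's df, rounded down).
(-8.09, 5.49)

Difference: x̄₁ - x̄₂ = -1.30
SE = √(s₁²/n₁ + s₂²/n₂) = √(17.4²/28 + 14.8²/39) = 4.0533
df = 52.31 → 52 (Welch–Satterthwaite, rounded down)
t* = 1.675

CI: -1.30 ± 1.675 · 4.0533 = -1.30 ± 6.79 = (-8.09, 5.49)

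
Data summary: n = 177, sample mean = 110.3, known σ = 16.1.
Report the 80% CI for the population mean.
(108.75, 111.85)

z-interval (σ known):
z* = 1.282 for 80% confidence

Margin of error = z* · σ/√n = 1.282 · 16.1/√177 = 1.55

CI: (110.3 - 1.55, 110.3 + 1.55) = (108.75, 111.85)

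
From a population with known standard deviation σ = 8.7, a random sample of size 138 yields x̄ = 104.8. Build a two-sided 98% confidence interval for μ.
(103.08, 106.52)

z-interval (σ known):
z* = 2.326 for 98% confidence

Margin of error = z* · σ/√n = 2.326 · 8.7/√138 = 1.72

CI: (104.8 - 1.72, 104.8 + 1.72) = (103.08, 106.52)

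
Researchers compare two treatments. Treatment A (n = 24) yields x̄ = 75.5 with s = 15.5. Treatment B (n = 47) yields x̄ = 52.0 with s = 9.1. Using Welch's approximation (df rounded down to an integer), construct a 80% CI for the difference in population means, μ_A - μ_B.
(19.01, 27.99)

Difference: x̄₁ - x̄₂ = 23.50
SE = √(s₁²/n₁ + s₂²/n₂) = √(15.5²/24 + 9.1²/47) = 3.4311
df = 31.32 → 31 (Welch–Satterthwaite, rounded down)
t* = 1.309

CI: 23.50 ± 1.309 · 3.4311 = 23.50 ± 4.49 = (19.01, 27.99)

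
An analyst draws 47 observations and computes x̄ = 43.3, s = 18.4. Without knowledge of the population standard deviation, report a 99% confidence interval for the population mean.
(36.09, 50.51)

t-interval (σ unknown):
df = n - 1 = 46
t* = 2.687 for 99% confidence

Margin of error = t* · s/√n = 2.687 · 18.4/√47 = 7.21

CI: (36.09, 50.51)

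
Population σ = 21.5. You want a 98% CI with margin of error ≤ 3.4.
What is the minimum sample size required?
n ≥ 217

For margin E ≤ 3.4:
n ≥ (z* · σ / E)²
n ≥ (2.326 · 21.5 / 3.4)²
n ≥ 216.34

Minimum n = 217 (rounding up)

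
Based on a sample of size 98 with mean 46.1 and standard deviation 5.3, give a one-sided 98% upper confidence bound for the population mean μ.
μ ≤ 47.21

Upper bound (one-sided):
t* = 2.082 (one-sided for 98%)
Upper bound = x̄ + t* · s/√n = 46.1 + 2.082 · 5.3/√98 = 47.21

We are 98% confident that μ ≤ 47.21.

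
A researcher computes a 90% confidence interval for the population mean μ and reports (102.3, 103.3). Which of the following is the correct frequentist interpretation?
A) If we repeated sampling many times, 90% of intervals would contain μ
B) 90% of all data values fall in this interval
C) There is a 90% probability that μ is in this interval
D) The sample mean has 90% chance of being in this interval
A

A) Correct — this is the frequentist long-run coverage interpretation.
B) Wrong — a CI is about the parameter μ, not individual data values.
C) Wrong — μ is fixed; the randomness lives in the interval, not in μ.
D) Wrong — x̄ is observed and sits in the interval by construction.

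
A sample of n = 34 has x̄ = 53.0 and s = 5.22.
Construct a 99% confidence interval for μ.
(50.55, 55.45)

t-interval (σ unknown):
df = n - 1 = 33
t* = 2.733 for 99% confidence

Margin of error = t* · s/√n = 2.733 · 5.22/√34 = 2.45

CI: (50.55, 55.45)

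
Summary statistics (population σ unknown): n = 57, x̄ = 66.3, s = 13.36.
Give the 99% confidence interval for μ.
(61.58, 71.02)

t-interval (σ unknown):
df = n - 1 = 56
t* = 2.667 for 99% confidence

Margin of error = t* · s/√n = 2.667 · 13.36/√57 = 4.72

CI: (61.58, 71.02)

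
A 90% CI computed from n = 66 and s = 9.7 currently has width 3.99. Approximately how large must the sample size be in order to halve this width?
n ≈ 264

CI width ∝ 1/√n
To reduce width by factor 2, need √n to grow by 2 → need 2² = 4 times as many samples.

Current: n = 66, width = 3.99
New: n = 264, width ≈ 1.97

Width reduced by factor of 3.99/1.97 = 2.03.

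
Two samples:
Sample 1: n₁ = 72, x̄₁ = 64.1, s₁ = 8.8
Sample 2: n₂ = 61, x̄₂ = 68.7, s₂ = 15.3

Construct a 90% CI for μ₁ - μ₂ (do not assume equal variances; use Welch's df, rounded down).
(-8.28, -0.92)

Difference: x̄₁ - x̄₂ = -4.60
SE = √(s₁²/n₁ + s₂²/n₂) = √(8.8²/72 + 15.3²/61) = 2.2166
df = 92.22 → 92 (Welch–Satterthwaite, rounded down)
t* = 1.662

CI: -4.60 ± 1.662 · 2.2166 = -4.60 ± 3.68 = (-8.28, -0.92)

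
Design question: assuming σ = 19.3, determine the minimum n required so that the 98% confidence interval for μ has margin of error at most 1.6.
n ≥ 788

For margin E ≤ 1.6:
n ≥ (z* · σ / E)²
n ≥ (2.326 · 19.3 / 1.6)²
n ≥ 787.22

Minimum n = 788 (rounding up)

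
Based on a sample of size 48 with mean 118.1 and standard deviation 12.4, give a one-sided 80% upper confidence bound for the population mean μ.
μ ≤ 119.62

Upper bound (one-sided):
t* = 0.849 (one-sided for 80%)
Upper bound = x̄ + t* · s/√n = 118.1 + 0.849 · 12.4/√48 = 119.62

We are 80% confident that μ ≤ 119.62.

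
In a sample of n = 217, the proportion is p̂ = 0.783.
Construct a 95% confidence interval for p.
(0.728, 0.838)

Proportion CI:
SE = √(p̂(1-p̂)/n) = √(0.783 · 0.217 / 217) = 0.02798

z* = 1.960
Margin = z* · SE = 1.960 · 0.02798 = 0.0548

CI: 0.783 ± 0.0548 = (0.728, 0.838)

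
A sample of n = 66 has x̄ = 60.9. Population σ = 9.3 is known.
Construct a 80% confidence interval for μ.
(59.43, 62.37)

z-interval (σ known):
z* = 1.282 for 80% confidence

Margin of error = z* · σ/√n = 1.282 · 9.3/√66 = 1.47

CI: (60.9 - 1.47, 60.9 + 1.47) = (59.43, 62.37)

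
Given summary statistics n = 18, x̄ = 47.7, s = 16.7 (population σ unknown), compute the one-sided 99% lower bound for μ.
μ ≥ 37.60

Lower bound (one-sided):
t* = 2.567 (one-sided for 99%)
Lower bound = x̄ - t* · s/√n = 47.7 - 2.567 · 16.7/√18 = 37.60

We are 99% confident that μ ≥ 37.60.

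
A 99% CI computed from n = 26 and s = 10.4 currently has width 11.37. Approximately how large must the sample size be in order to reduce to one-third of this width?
n ≈ 234

CI width ∝ 1/√n
To reduce width by factor 3, need √n to grow by 3 → need 3² = 9 times as many samples.

Current: n = 26, width = 11.37
New: n = 234, width ≈ 3.53

Width reduced by factor of 11.37/3.53 = 3.22.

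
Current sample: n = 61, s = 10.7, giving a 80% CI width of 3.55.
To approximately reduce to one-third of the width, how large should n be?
n ≈ 549

CI width ∝ 1/√n
To reduce width by factor 3, need √n to grow by 3 → need 3² = 9 times as many samples.

Current: n = 61, width = 3.55
New: n = 549, width ≈ 1.17

Width reduced by factor of 3.55/1.17 = 3.03.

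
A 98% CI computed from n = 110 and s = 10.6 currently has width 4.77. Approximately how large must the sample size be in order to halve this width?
n ≈ 440

CI width ∝ 1/√n
To reduce width by factor 2, need √n to grow by 2 → need 2² = 4 times as many samples.

Current: n = 110, width = 4.77
New: n = 440, width ≈ 2.36

Width reduced by factor of 4.77/2.36 = 2.02.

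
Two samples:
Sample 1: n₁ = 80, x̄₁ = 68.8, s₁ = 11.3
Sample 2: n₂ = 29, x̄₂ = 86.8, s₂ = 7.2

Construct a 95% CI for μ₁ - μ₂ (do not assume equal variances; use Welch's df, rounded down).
(-21.66, -14.34)

Difference: x̄₁ - x̄₂ = -18.00
SE = √(s₁²/n₁ + s₂²/n₂) = √(11.3²/80 + 7.2²/29) = 1.8395
df = 78.22 → 78 (Welch–Satterthwaite, rounded down)
t* = 1.991

CI: -18.00 ± 1.991 · 1.8395 = -18.00 ± 3.66 = (-21.66, -14.34)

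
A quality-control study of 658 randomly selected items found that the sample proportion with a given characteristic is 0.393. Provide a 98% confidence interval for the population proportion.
(0.349, 0.437)

Proportion CI:
SE = √(p̂(1-p̂)/n) = √(0.393 · 0.607 / 658) = 0.01904

z* = 2.326
Margin = z* · SE = 2.326 · 0.01904 = 0.0443

CI: 0.393 ± 0.0443 = (0.349, 0.437)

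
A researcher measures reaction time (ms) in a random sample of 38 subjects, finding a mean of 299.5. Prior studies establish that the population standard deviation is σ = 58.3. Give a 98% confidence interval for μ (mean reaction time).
(277.50, 321.50)

z-interval (σ known):
z* = 2.326 for 98% confidence

Margin of error = z* · σ/√n = 2.326 · 58.3/√38 = 22.00

CI: (299.5 - 22.00, 299.5 + 22.00) = (277.50, 321.50)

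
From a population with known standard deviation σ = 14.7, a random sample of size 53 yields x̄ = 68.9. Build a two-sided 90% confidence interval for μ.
(65.58, 72.22)

z-interval (σ known):
z* = 1.645 for 90% confidence

Margin of error = z* · σ/√n = 1.645 · 14.7/√53 = 3.32

CI: (68.9 - 3.32, 68.9 + 3.32) = (65.58, 72.22)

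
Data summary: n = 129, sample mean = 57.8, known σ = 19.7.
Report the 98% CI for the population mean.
(53.77, 61.83)

z-interval (σ known):
z* = 2.326 for 98% confidence

Margin of error = z* · σ/√n = 2.326 · 19.7/√129 = 4.03

CI: (57.8 - 4.03, 57.8 + 4.03) = (53.77, 61.83)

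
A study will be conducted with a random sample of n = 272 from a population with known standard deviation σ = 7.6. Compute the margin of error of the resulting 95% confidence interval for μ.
Margin of error = 0.90

Margin of error = z* · σ/√n
= 1.960 · 7.6/√272
= 1.960 · 7.6/16.4924
= 0.90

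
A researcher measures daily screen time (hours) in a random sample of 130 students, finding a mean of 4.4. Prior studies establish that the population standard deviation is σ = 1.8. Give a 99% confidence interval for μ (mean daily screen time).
(3.99, 4.81)

z-interval (σ known):
z* = 2.576 for 99% confidence

Margin of error = z* · σ/√n = 2.576 · 1.8/√130 = 0.41

CI: (4.4 - 0.41, 4.4 + 0.41) = (3.99, 4.81)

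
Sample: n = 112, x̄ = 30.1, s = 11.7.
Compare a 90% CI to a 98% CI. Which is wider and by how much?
98% CI is wider by 1.55

df = 111
90% CI: t* = 1.659, (28.27, 31.93), width = 2 · t* · s/√n = 3.67
98% CI: t* = 2.360, (27.49, 32.71), width = 2 · t* · s/√n = 5.22

The 98% CI is wider by 5.22 - 3.67 = 1.55.
Higher confidence requires a wider interval.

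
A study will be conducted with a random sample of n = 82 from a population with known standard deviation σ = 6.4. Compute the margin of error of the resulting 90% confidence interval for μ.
Margin of error = 1.16

Margin of error = z* · σ/√n
= 1.645 · 6.4/√82
= 1.645 · 6.4/9.0554
= 1.16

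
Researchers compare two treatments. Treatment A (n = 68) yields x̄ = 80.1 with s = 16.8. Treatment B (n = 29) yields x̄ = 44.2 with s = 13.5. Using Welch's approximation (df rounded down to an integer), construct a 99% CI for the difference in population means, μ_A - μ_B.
(27.33, 44.47)

Difference: x̄₁ - x̄₂ = 35.90
SE = √(s₁²/n₁ + s₂²/n₂) = √(16.8²/68 + 13.5²/29) = 3.2303
df = 65.30 → 65 (Welch–Satterthwaite, rounded down)
t* = 2.654

CI: 35.90 ± 2.654 · 3.2303 = 35.90 ± 8.57 = (27.33, 44.47)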